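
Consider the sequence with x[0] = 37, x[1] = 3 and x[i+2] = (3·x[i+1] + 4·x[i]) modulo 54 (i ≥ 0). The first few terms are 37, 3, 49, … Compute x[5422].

25

Listing terms: x[0] = 37,  x[1] = 3,  x[2] = 49,  x[3] = 51,  x[4] = 25,  x[5] = 9,  x[6] = 19,  x[7] = 39,  x[8] = 31,  x[9] = 33,  x[10] = 7,  x[11] = 45,  x[12] = 1,  x[13] = 21,  x[14] = 13,  x[15] = 15,  x[16] = 43,  x[17] = 27,  x[18] = 37,  x[19] = 3.
The sequence repeats with period 18.
(5422 - 0) mod 18 = 4, so x[5422] = x[4] = 25.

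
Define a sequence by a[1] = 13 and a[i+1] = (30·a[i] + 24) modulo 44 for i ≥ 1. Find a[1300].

a[1] = 13, a[2] = 18, a[3] = 36, a[4] = 4, a[5] = 12, a[6] = 32, a[7] = 16, a[8] = 20, a[9] = 8, a[10] = 0, a[11] = 24, a[12] = 40, a[13] = 36.
Since a[13] = a[3] = 36, the sequence is eventually periodic: after a pre-period of length 2 it cycles with period 10.
For i ≥ 3, a[i] depends only on (i - 3) mod 10. (1300 - 3) mod 10 = 7, so a[1300] = a[10] = 0.

0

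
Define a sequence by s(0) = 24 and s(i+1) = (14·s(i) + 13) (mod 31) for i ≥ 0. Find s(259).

Listing terms: s(0) = 24, s(1) = 8, s(2) = 1, s(3) = 27, s(4) = 19, s(5) = 0, s(6) = 13, s(7) = 9, s(8) = 15, s(9) = 6, s(10) = 4, s(11) = 7, s(12) = 18, s(13) = 17, s(14) = 3, s(15) = 24.
The sequence repeats with period 15.
So s(259) = s(0 + ((259-0) mod 15)) = s(4) = 19.

19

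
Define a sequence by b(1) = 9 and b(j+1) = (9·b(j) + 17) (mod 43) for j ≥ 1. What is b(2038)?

We have b(1) = 9, b(2) = 12, b(3) = 39, b(4) = 24, b(5) = 18, b(6) = 7, b(7) = 37, b(8) = 6, b(9) = 28, b(10) = 11, b(11) = 30, b(12) = 29, b(13) = 20, b(14) = 25, b(15) = 27, b(16) = 2, b(17) = 35, b(18) = 31, b(19) = 38, b(20) = 15, b(21) = 23, b(22) = 9.
The sequence repeats with period 21.
(2038 - 1) mod 21 = 0, so b(2038) = b(1) = 9.

9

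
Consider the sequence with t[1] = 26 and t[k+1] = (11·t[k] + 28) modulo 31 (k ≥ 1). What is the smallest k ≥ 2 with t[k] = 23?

We have t[1] = 26; t[2] = 4; t[3] = 10; t[4] = 14; t[5] = 27; t[6] = 15; t[7] = 7; t[8] = 12; t[9] = 5; t[10] = 21; t[11] = 11; t[12] = 25; t[13] = 24; t[14] = 13; t[15] = 16; t[16] = 18; t[17] = 9; t[18] = 3; t[19] = 30; t[20] = 17; t[21] = 29; t[22] = 6; t[23] = 1; t[24] = 8; t[25] = 23; t[26] = 2; t[27] = 19; t[28] = 20; t[29] = 0; t[30] = 28; t[31] = 26.
The sequence repeats with period 30.
The value 23 first appears (with k ≥ 2) at t[25].

25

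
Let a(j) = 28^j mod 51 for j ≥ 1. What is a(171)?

Listing terms: a(1) = 28; a(2) = 19; a(3) = 22; a(4) = 4; a(5) = 10; a(6) = 25; a(7) = 37; a(8) = 16; a(9) = 40; a(10) = 49; a(11) = 46; a(12) = 13; a(13) = 7; a(14) = 43; a(15) = 31; a(16) = 1; a(17) = 28.
The sequence repeats with period 16.
So a(171) = a(1 + ((171-1) mod 16)) = a(11) = 46.

46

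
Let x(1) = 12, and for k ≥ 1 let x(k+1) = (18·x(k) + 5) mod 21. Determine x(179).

Listing terms: x(1) = 12, x(2) = 11, x(3) = 14, x(4) = 5, x(5) = 11.
Since x(5) = x(2) = 11, the sequence is eventually periodic: after a pre-period of length 1 it cycles with period 3.
For k ≥ 2, x(k) depends only on (k - 2) mod 3. (179 - 2) mod 3 = 0, so x(179) = x(2) = 11.

11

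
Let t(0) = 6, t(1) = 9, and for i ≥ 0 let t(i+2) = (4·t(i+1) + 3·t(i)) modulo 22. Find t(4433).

Listing terms: t(0) = 6, t(1) = 9, t(2) = 10, t(3) = 1, t(4) = 12, t(5) = 7, t(6) = 20, t(7) = 13, t(8) = 2, t(9) = 3, t(10) = 18, t(11) = 15, t(12) = 4, t(13) = 17, t(14) = 14, t(15) = 19, t(16) = 8, t(17) = 1, t(18) = 6, t(19) = 5, t(20) = 16, t(21) = 13, t(22) = 12, t(23) = 21, t(24) = 10, t(25) = 15, t(26) = 2, t(27) = 9, t(28) = 20, t(29) = 19, t(30) = 4, t(31) = 7, t(32) = 18, t(33) = 5, t(34) = 8, t(35) = 3, t(36) = 14, t(37) = 21, t(38) = 16, t(39) = 17, t(40) = 6, t(41) = 9.
The sequence repeats with period 40.
(4433 - 0) mod 40 = 33, so t(4433) = t(33) = 5.

5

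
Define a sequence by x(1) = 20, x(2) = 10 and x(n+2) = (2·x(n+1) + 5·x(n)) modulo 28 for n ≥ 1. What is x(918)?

2

Listing terms: x(1) = 20; x(2) = 10; x(3) = 8; x(4) = 10; x(5) = 4; x(6) = 2; x(7) = 24; x(8) = 2; x(9) = 12; x(10) = 6; x(11) = 16; x(12) = 6; x(13) = 8; x(14) = 18; x(15) = 20; x(16) = 18; x(17) = 24; x(18) = 26; x(19) = 4; x(20) = 26; x(21) = 16; x(22) = 22; x(23) = 12; x(24) = 22; x(25) = 20; x(26) = 10.
The sequence repeats with period 24.
(918 - 1) mod 24 = 5, so x(918) = x(6) = 2.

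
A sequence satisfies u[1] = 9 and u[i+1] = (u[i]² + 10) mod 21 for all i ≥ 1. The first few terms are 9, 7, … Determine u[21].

17

Computing terms: u[1] = 9; u[2] = 7; u[3] = 17; u[4] = 5; u[5] = 14; u[6] = 17.
Since u[6] = u[3] = 17, the sequence is eventually periodic: after a pre-period of length 2 it cycles with period 3.
For i ≥ 3, u[i] depends only on (i - 3) mod 3. (21 - 3) mod 3 = 0, so u[21] = u[3] = 17.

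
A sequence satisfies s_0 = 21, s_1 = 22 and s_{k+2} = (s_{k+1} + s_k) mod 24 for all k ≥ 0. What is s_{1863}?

1

Listing terms: s_0 = 21,  s_1 = 22,  s_2 = 19,  s_3 = 17,  s_4 = 12,  s_5 = 5,  s_6 = 17,  s_7 = 22,  s_8 = 15,  s_9 = 13,  s_{10} = 4,  s_{11} = 17,  s_{12} = 21,  s_{13} = 14,  s_{14} = 11,  s_{15} = 1,  s_{16} = 12,  s_{17} = 13,  s_{18} = 1,  s_{19} = 14,  s_{20} = 15,  s_{21} = 5,  s_{22} = 20,  s_{23} = 1,  s_{24} = 21,  s_{25} = 22.
The sequence repeats with period 24.
So s_{1863} = s_{0 + ((1863-0) mod 24)} = s_{15} = 1.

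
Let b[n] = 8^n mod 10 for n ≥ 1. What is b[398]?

Listing terms: b[1] = 8; b[2] = 4; b[3] = 2; b[4] = 6; b[5] = 8.
The sequence repeats with period 4.
So b[398] = b[1 + ((398-1) mod 4)] = b[2] = 4.

4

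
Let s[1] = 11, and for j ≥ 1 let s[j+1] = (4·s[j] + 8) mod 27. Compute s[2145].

18

s[1] = 11, s[2] = 25, s[3] = 0, s[4] = 8, s[5] = 13, s[6] = 6, s[7] = 5, s[8] = 1, s[9] = 12, s[10] = 2, s[11] = 16, s[12] = 18, s[13] = 26, s[14] = 4, s[15] = 24, s[16] = 23, s[17] = 19, s[18] = 3, s[19] = 20, s[20] = 7, s[21] = 9, s[22] = 17, s[23] = 22, s[24] = 15, s[25] = 14, s[26] = 10, s[27] = 21, s[28] = 11.
The sequence repeats with period 27.
(2145 - 1) mod 27 = 11, so s[2145] = s[12] = 18.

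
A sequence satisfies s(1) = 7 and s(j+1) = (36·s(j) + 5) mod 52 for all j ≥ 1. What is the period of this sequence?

6

Computing terms: s(1) = 7,  s(2) = 49,  s(3) = 1,  s(4) = 41,  s(5) = 25,  s(6) = 21,  s(7) = 33,  s(8) = 49.
Since s(8) = s(2) = 49, the sequence is eventually periodic: after a pre-period of length 1 it cycles with period 6.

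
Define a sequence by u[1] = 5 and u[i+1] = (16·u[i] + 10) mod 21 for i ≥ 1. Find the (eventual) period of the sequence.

3

Listing terms: u[1] = 5; u[2] = 6; u[3] = 1; u[4] = 5.
The sequence repeats with period 3.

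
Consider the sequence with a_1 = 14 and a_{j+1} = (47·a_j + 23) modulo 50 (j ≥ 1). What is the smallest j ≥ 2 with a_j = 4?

a_1 = 14,  a_2 = 31,  a_3 = 30,  a_4 = 33,  a_5 = 24,  a_6 = 1,  a_7 = 20,  a_8 = 13,  a_9 = 34,  a_{10} = 21,  a_{11} = 10,  a_{12} = 43,  a_{13} = 44,  a_{14} = 41,  a_{15} = 0,  a_{16} = 23,  a_{17} = 4,  a_{18} = 11,  a_{19} = 40,  a_{20} = 3,  a_{21} = 14.
The sequence repeats with period 20.
The value 4 first appears (with j ≥ 2) at a_{17}.

17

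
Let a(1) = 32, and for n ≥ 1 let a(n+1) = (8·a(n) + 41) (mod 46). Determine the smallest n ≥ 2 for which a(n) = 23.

Computing terms: a(1) = 32,  a(2) = 21,  a(3) = 25,  a(4) = 11,  a(5) = 37,  a(6) = 15,  a(7) = 23,  a(8) = 41,  a(9) = 1,  a(10) = 3,  a(11) = 19,  a(12) = 9,  a(13) = 21.
Since a(13) = a(2) = 21, the sequence is eventually periodic: after a pre-period of length 1 it cycles with period 11.
The value 23 first appears (with n ≥ 2) at a(7).

7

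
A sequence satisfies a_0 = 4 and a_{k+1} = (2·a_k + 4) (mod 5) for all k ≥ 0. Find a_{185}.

Computing terms: a_0 = 4, a_1 = 2, a_2 = 3, a_3 = 0, a_4 = 4.
Since a_4 = a_0 = 4, the sequence is periodic with period 4.
(185 - 0) mod 4 = 1, so a_{185} = a_1 = 2.

2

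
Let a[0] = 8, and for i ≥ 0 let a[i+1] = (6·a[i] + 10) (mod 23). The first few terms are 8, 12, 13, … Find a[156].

13

We have a[0] = 8,  a[1] = 12,  a[2] = 13,  a[3] = 19,  a[4] = 9,  a[5] = 18,  a[6] = 3,  a[7] = 5,  a[8] = 17,  a[9] = 20,  a[10] = 15,  a[11] = 8.
Since a[11] = a[0] = 8, the sequence is periodic with period 11.
So a[156] = a[0 + ((156-0) mod 11)] = a[2] = 13.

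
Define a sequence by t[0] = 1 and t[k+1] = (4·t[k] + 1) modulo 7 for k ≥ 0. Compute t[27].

We have t[0] = 1,  t[1] = 5,  t[2] = 0,  t[3] = 1.
The sequence repeats with period 3.
So t[27] = t[0 + ((27-0) mod 3)] = t[0] = 1.

1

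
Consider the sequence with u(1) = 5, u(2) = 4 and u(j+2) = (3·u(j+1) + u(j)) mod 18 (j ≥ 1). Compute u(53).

2

We have u(1) = 5,  u(2) = 4,  u(3) = 17,  u(4) = 1,  u(5) = 2,  u(6) = 7,  u(7) = 5,  u(8) = 4.
Since (u(7), u(8)) = (u(1), u(2)) = (5, 4) (two consecutive terms determine the rest), the sequence is periodic with period 6.
So u(53) = u(1 + ((53-1) mod 6)) = u(5) = 2.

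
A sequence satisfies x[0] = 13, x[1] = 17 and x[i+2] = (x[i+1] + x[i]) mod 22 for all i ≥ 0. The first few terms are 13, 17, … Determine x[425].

14

x[0] = 13,  x[1] = 17,  x[2] = 8,  x[3] = 3,  x[4] = 11,  x[5] = 14,  x[6] = 3,  x[7] = 17,  x[8] = 20,  x[9] = 15,  x[10] = 13,  x[11] = 6,  x[12] = 19,  x[13] = 3,  x[14] = 0,  x[15] = 3,  x[16] = 3,  x[17] = 6,  x[18] = 9,  x[19] = 15,  x[20] = 2,  x[21] = 17,  x[22] = 19,  x[23] = 14,  x[24] = 11,  x[25] = 3,  x[26] = 14,  x[27] = 17,  x[28] = 9,  x[29] = 4,  x[30] = 13,  x[31] = 17.
The sequence repeats with period 30.
(425 - 0) mod 30 = 5, so x[425] = x[5] = 14.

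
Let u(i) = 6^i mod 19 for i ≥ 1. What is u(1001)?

17

Computing terms: u(1) = 6,  u(2) = 17,  u(3) = 7,  u(4) = 4,  u(5) = 5,  u(6) = 11,  u(7) = 9,  u(8) = 16,  u(9) = 1,  u(10) = 6.
Since u(10) = u(1) = 6, the sequence is periodic with period 9.
So u(1001) = u(1 + ((1001-1) mod 9)) = u(2) = 17.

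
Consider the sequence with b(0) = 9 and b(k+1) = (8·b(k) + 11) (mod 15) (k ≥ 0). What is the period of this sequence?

Listing terms: b(0) = 9,  b(1) = 8,  b(2) = 0,  b(3) = 11,  b(4) = 9.
Since b(4) = b(0) = 9, the sequence is periodic with period 4.

4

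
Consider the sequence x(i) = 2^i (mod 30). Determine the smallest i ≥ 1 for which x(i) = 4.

2

x(0) = 1; x(1) = 2; x(2) = 4; x(3) = 8; x(4) = 16; x(5) = 2.
Since x(5) = x(1) = 2, the sequence is eventually periodic: after a pre-period of length 1 it cycles with period 4.
The value 4 first appears (with i ≥ 1) at x(2).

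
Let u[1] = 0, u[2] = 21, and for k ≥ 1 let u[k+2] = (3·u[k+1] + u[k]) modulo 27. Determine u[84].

Computing terms: u[1] = 0, u[2] = 21, u[3] = 9, u[4] = 21, u[5] = 18, u[6] = 21, u[7] = 0, u[8] = 21.
Since (u[7], u[8]) = (u[1], u[2]) = (0, 21) (two consecutive terms determine the rest), the sequence is periodic with period 6.
So u[84] = u[1 + ((84-1) mod 6)] = u[6] = 21.

21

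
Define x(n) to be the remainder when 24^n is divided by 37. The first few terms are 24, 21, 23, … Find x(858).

x(1) = 24,  x(2) = 21,  x(3) = 23,  x(4) = 34,  x(5) = 2,  x(6) = 11,  x(7) = 5,  x(8) = 9,  x(9) = 31,  x(10) = 4,  x(11) = 22,  x(12) = 10,  x(13) = 18,  x(14) = 25,  x(15) = 8,  x(16) = 7,  x(17) = 20,  x(18) = 36,  x(19) = 13,  x(20) = 16,  x(21) = 14,  x(22) = 3,  x(23) = 35,  x(24) = 26,  x(25) = 32,  x(26) = 28,  x(27) = 6,  x(28) = 33,  x(29) = 15,  x(30) = 27,  x(31) = 19,  x(32) = 12,  x(33) = 29,  x(34) = 30,  x(35) = 17,  x(36) = 1,  x(37) = 24.
Since x(37) = x(1) = 24, the sequence is periodic with period 36.
(858 - 1) mod 36 = 29, so x(858) = x(30) = 27.

27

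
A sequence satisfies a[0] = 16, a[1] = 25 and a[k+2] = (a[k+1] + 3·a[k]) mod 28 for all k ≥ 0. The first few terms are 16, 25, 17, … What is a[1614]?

Listing terms: a[0] = 16,  a[1] = 25,  a[2] = 17,  a[3] = 8,  a[4] = 3,  a[5] = 27,  a[6] = 8,  a[7] = 5,  a[8] = 1,  a[9] = 16,  a[10] = 19,  a[11] = 11,  a[12] = 12,  a[13] = 17,  a[14] = 25,  a[15] = 20,  a[16] = 11,  a[17] = 15,  a[18] = 20,  a[19] = 9,  a[20] = 13,  a[21] = 12,  a[22] = 23,  a[23] = 3,  a[24] = 16,  a[25] = 25.
Since (a[24], a[25]) = (a[0], a[1]) = (16, 25) (two consecutive terms determine the rest), the sequence is periodic with period 24.
(1614 - 0) mod 24 = 6, so a[1614] = a[6] = 8.

8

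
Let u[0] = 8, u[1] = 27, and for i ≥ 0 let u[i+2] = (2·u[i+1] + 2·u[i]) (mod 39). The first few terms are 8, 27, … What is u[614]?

We have u[0] = 8,  u[1] = 27,  u[2] = 31,  u[3] = 38,  u[4] = 21,  u[5] = 1,  u[6] = 5,  u[7] = 12,  u[8] = 34,  u[9] = 14,  u[10] = 18,  u[11] = 25,  u[12] = 8,  u[13] = 27.
Since (u[12], u[13]) = (u[0], u[1]) = (8, 27) (two consecutive terms determine the rest), the sequence is periodic with period 12.
(614 - 0) mod 12 = 2, so u[614] = u[2] = 31.

31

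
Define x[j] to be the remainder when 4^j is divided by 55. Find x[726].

26

Computing terms: x[0] = 1, x[1] = 4, x[2] = 16, x[3] = 9, x[4] = 36, x[5] = 34, x[6] = 26, x[7] = 49, x[8] = 31, x[9] = 14, x[10] = 1.
Since x[10] = x[0] = 1, the sequence is periodic with period 10.
So x[726] = x[0 + ((726-0) mod 10)] = x[6] = 26.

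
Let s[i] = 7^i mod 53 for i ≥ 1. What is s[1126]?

s[1] = 7,  s[2] = 49,  s[3] = 25,  s[4] = 16,  s[5] = 6,  s[6] = 42,  s[7] = 29,  s[8] = 44,  s[9] = 43,  s[10] = 36,  s[11] = 40,  s[12] = 15,  s[13] = 52,  s[14] = 46,  s[15] = 4,  s[16] = 28,  s[17] = 37,  s[18] = 47,  s[19] = 11,  s[20] = 24,  s[21] = 9,  s[22] = 10,  s[23] = 17,  s[24] = 13,  s[25] = 38,  s[26] = 1,  s[27] = 7.
Since s[27] = s[1] = 7, the sequence is periodic with period 26.
(1126 - 1) mod 26 = 7, so s[1126] = s[8] = 44.

44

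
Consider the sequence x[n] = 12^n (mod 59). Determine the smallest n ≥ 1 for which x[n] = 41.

17

Listing terms: x[0] = 1, x[1] = 12, x[2] = 26, x[3] = 17, x[4] = 27, x[5] = 29, x[6] = 53, x[7] = 46, x[8] = 21, x[9] = 16, x[10] = 15, x[11] = 3, x[12] = 36, x[13] = 19, x[14] = 51, x[15] = 22, x[16] = 28, x[17] = 41, x[18] = 20, x[19] = 4, x[20] = 48, x[21] = 45, x[22] = 9, x[23] = 49, x[24] = 57, x[25] = 35, x[26] = 7, x[27] = 25, x[28] = 5, x[29] = 1.
The sequence repeats with period 29.
The value 41 first appears (with n ≥ 1) at x[17].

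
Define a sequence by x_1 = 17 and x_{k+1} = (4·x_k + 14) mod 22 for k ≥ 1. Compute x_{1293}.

12

Listing terms: x_1 = 17, x_2 = 16, x_3 = 12, x_4 = 18, x_5 = 20, x_6 = 6, x_7 = 16.
Since x_7 = x_2 = 16, the sequence is eventually periodic: after a pre-period of length 1 it cycles with period 5.
For k ≥ 2, x_k depends only on (k - 2) mod 5. (1293 - 2) mod 5 = 1, so x_{1293} = x_3 = 12.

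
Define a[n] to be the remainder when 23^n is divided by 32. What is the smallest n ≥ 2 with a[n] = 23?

Computing terms: a[1] = 23; a[2] = 17; a[3] = 7; a[4] = 1; a[5] = 23.
The sequence repeats with period 4.
The value 23 next appears (with n ≥ 2) at a[5].

5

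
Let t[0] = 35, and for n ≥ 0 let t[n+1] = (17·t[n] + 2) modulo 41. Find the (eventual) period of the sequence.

40

Computing terms: t[0] = 35, t[1] = 23, t[2] = 24, t[3] = 0, t[4] = 2, t[5] = 36, t[6] = 40, t[7] = 26, t[8] = 34, t[9] = 6, t[10] = 22, t[11] = 7, t[12] = 39, t[13] = 9, t[14] = 32, t[15] = 13, t[16] = 18, t[17] = 21, t[18] = 31, t[19] = 37, t[20] = 16, t[21] = 28, t[22] = 27, t[23] = 10, t[24] = 8, t[25] = 15, t[26] = 11, t[27] = 25, t[28] = 17, t[29] = 4, t[30] = 29, t[31] = 3, t[32] = 12, t[33] = 1, t[34] = 19, t[35] = 38, t[36] = 33, t[37] = 30, t[38] = 20, t[39] = 14, t[40] = 35.
Since t[40] = t[0] = 35, the sequence is periodic with period 40.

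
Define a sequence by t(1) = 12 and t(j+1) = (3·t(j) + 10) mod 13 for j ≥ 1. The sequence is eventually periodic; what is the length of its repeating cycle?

Computing terms: t(1) = 12,  t(2) = 7,  t(3) = 5,  t(4) = 12.
The sequence repeats with period 3.

3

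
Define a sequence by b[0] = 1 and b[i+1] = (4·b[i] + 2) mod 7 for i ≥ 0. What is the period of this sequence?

3

We have b[0] = 1, b[1] = 6, b[2] = 5, b[3] = 1.
The sequence repeats with period 3.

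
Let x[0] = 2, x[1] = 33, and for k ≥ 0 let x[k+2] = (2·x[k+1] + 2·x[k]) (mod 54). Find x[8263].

6

Listing terms: x[0] = 2,  x[1] = 33,  x[2] = 16,  x[3] = 44,  x[4] = 12,  x[5] = 4,  x[6] = 32,  x[7] = 18,  x[8] = 46,  x[9] = 20,  x[10] = 24,  x[11] = 34,  x[12] = 8,  x[13] = 30,  x[14] = 22,  x[15] = 50,  x[16] = 36,  x[17] = 10,  x[18] = 38,  x[19] = 42,  x[20] = 52,  x[21] = 26,  x[22] = 48,  x[23] = 40,  x[24] = 14,  x[25] = 0,  x[26] = 28,  x[27] = 2,  x[28] = 6,  x[29] = 16,  x[30] = 44.
Since (x[29], x[30]) = (x[2], x[3]) = (16, 44) (two consecutive terms determine the rest), the sequence is eventually periodic: after a pre-period of length 2 it cycles with period 27.
For k ≥ 2, x[k] depends only on (k - 2) mod 27. (8263 - 2) mod 27 = 26, so x[8263] = x[28] = 6.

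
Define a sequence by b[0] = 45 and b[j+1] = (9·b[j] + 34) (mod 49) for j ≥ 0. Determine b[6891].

Computing terms: b[0] = 45,  b[1] = 47,  b[2] = 16,  b[3] = 31,  b[4] = 19,  b[5] = 9,  b[6] = 17,  b[7] = 40,  b[8] = 2,  b[9] = 3,  b[10] = 12,  b[11] = 44,  b[12] = 38,  b[13] = 33,  b[14] = 37,  b[15] = 24,  b[16] = 5,  b[17] = 30,  b[18] = 10,  b[19] = 26,  b[20] = 23,  b[21] = 45.
The sequence repeats with period 21.
(6891 - 0) mod 21 = 3, so b[6891] = b[3] = 31.

31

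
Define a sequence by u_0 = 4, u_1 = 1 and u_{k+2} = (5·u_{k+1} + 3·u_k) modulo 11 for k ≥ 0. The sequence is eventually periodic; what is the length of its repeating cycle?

10

u_0 = 4,  u_1 = 1,  u_2 = 6,  u_3 = 0,  u_4 = 7,  u_5 = 2,  u_6 = 9,  u_7 = 7,  u_8 = 7,  u_9 = 1,  u_{10} = 4,  u_{11} = 1.
The sequence repeats with period 10.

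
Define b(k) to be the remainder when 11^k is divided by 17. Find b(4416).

1

Listing terms: b(0) = 1; b(1) = 11; b(2) = 2; b(3) = 5; b(4) = 4; b(5) = 10; b(6) = 8; b(7) = 3; b(8) = 16; b(9) = 6; b(10) = 15; b(11) = 12; b(12) = 13; b(13) = 7; b(14) = 9; b(15) = 14; b(16) = 1.
Since b(16) = b(0) = 1, the sequence is periodic with period 16.
So b(4416) = b(0 + ((4416-0) mod 16)) = b(0) = 1.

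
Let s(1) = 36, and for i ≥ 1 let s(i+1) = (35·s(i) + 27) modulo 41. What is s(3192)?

We have s(1) = 36, s(2) = 16, s(3) = 13, s(4) = 31, s(5) = 5, s(6) = 38, s(7) = 4, s(8) = 3, s(9) = 9, s(10) = 14, s(11) = 25, s(12) = 0, s(13) = 27, s(14) = 29, s(15) = 17, s(16) = 7, s(17) = 26, s(18) = 35, s(19) = 22, s(20) = 18, s(21) = 1, s(22) = 21, s(23) = 24, s(24) = 6, s(25) = 32, s(26) = 40, s(27) = 33, s(28) = 34, s(29) = 28, s(30) = 23, s(31) = 12, s(32) = 37, s(33) = 10, s(34) = 8, s(35) = 20, s(36) = 30, s(37) = 11, s(38) = 2, s(39) = 15, s(40) = 19, s(41) = 36.
The sequence repeats with period 40.
So s(3192) = s(1 + ((3192-1) mod 40)) = s(32) = 37.

37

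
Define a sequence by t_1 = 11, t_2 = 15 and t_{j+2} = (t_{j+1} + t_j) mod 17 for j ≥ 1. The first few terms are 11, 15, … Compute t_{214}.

We have t_1 = 11; t_2 = 15; t_3 = 9; t_4 = 7; t_5 = 16; t_6 = 6; t_7 = 5; t_8 = 11; t_9 = 16; t_{10} = 10; t_{11} = 9; t_{12} = 2; t_{13} = 11; t_{14} = 13; t_{15} = 7; t_{16} = 3; t_{17} = 10; t_{18} = 13; t_{19} = 6; t_{20} = 2; t_{21} = 8; t_{22} = 10; t_{23} = 1; t_{24} = 11; t_{25} = 12; t_{26} = 6; t_{27} = 1; t_{28} = 7; t_{29} = 8; t_{30} = 15; t_{31} = 6; t_{32} = 4; t_{33} = 10; t_{34} = 14; t_{35} = 7; t_{36} = 4; t_{37} = 11; t_{38} = 15.
The sequence repeats with period 36.
(214 - 1) mod 36 = 33, so t_{214} = t_{34} = 14.

14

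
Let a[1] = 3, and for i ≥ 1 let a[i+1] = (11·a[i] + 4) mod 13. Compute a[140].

Listing terms: a[1] = 3; a[2] = 11; a[3] = 8; a[4] = 1; a[5] = 2; a[6] = 0; a[7] = 4; a[8] = 9; a[9] = 12; a[10] = 6; a[11] = 5; a[12] = 7; a[13] = 3.
Since a[13] = a[1] = 3, the sequence is periodic with period 12.
(140 - 1) mod 12 = 7, so a[140] = a[8] = 9.

9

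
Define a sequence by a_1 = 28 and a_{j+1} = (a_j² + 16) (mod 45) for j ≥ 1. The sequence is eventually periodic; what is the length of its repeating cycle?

Computing terms: a_1 = 28,  a_2 = 35,  a_3 = 26,  a_4 = 17,  a_5 = 35.
Since a_5 = a_2 = 35, the sequence is eventually periodic: after a pre-period of length 1 it cycles with period 3.

3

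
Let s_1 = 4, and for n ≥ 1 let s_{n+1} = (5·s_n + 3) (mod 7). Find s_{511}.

4

Listing terms: s_1 = 4,  s_2 = 2,  s_3 = 6,  s_4 = 5,  s_5 = 0,  s_6 = 3,  s_7 = 4.
The sequence repeats with period 6.
(511 - 1) mod 6 = 0, so s_{511} = s_1 = 4.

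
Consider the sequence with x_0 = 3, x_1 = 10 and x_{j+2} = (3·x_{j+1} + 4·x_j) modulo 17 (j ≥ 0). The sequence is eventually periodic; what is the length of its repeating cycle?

4

We have x_0 = 3; x_1 = 10; x_2 = 8; x_3 = 13; x_4 = 3; x_5 = 10.
Since (x_4, x_5) = (x_0, x_1) = (3, 10) (two consecutive terms determine the rest), the sequence is periodic with period 4.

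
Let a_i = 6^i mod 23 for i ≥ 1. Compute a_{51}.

3

a_1 = 6,  a_2 = 13,  a_3 = 9,  a_4 = 8,  a_5 = 2,  a_6 = 12,  a_7 = 3,  a_8 = 18,  a_9 = 16,  a_{10} = 4,  a_{11} = 1,  a_{12} = 6.
Since a_{12} = a_1 = 6, the sequence is periodic with period 11.
(51 - 1) mod 11 = 6, so a_{51} = a_7 = 3.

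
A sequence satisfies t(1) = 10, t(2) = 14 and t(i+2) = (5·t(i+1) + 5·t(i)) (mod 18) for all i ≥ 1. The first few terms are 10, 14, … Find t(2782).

t(1) = 10, t(2) = 14, t(3) = 12, t(4) = 4, t(5) = 8, t(6) = 6, t(7) = 16, t(8) = 2, t(9) = 0, t(10) = 10, t(11) = 14.
The sequence repeats with period 9.
So t(2782) = t(1 + ((2782-1) mod 9)) = t(1) = 10.

10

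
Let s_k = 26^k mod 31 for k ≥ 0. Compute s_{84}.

1

Computing terms: s_0 = 1, s_1 = 26, s_2 = 25, s_3 = 30, s_4 = 5, s_5 = 6, s_6 = 1.
Since s_6 = s_0 = 1, the sequence is periodic with period 6.
(84 - 0) mod 6 = 0, so s_{84} = s_0 = 1.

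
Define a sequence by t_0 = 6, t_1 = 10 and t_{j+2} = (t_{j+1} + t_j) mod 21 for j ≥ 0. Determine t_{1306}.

19

We have t_0 = 6,  t_1 = 10,  t_2 = 16,  t_3 = 5,  t_4 = 0,  t_5 = 5,  t_6 = 5,  t_7 = 10,  t_8 = 15,  t_9 = 4,  t_{10} = 19,  t_{11} = 2,  t_{12} = 0,  t_{13} = 2,  t_{14} = 2,  t_{15} = 4,  t_{16} = 6,  t_{17} = 10.
The sequence repeats with period 16.
So t_{1306} = t_{0 + ((1306-0) mod 16)} = t_{10} = 19.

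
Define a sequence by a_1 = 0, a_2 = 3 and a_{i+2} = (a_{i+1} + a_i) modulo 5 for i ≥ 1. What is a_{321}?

We have a_1 = 0; a_2 = 3; a_3 = 3; a_4 = 1; a_5 = 4; a_6 = 0; a_7 = 4; a_8 = 4; a_9 = 3; a_{10} = 2; a_{11} = 0; a_{12} = 2; a_{13} = 2; a_{14} = 4; a_{15} = 1; a_{16} = 0; a_{17} = 1; a_{18} = 1; a_{19} = 2; a_{20} = 3; a_{21} = 0; a_{22} = 3.
The sequence repeats with period 20.
(321 - 1) mod 20 = 0, so a_{321} = a_1 = 0.

0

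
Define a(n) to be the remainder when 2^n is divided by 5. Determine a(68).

1

We have a(0) = 1; a(1) = 2; a(2) = 4; a(3) = 3; a(4) = 1.
The sequence repeats with period 4.
(68 - 0) mod 4 = 0, so a(68) = a(0) = 1.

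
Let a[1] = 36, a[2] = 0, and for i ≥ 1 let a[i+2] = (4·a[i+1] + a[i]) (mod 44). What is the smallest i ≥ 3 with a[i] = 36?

a[1] = 36, a[2] = 0, a[3] = 36, a[4] = 12, a[5] = 40, a[6] = 40, a[7] = 24, a[8] = 4, a[9] = 40, a[10] = 32, a[11] = 36, a[12] = 0.
The sequence repeats with period 10.
The value 36 first appears (with i ≥ 3) at a[3].

3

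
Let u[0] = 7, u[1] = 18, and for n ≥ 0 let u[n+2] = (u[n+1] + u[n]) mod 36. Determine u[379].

34

u[0] = 7, u[1] = 18, u[2] = 25, u[3] = 7, u[4] = 32, u[5] = 3, u[6] = 35, u[7] = 2, u[8] = 1, u[9] = 3, u[10] = 4, u[11] = 7, u[12] = 11, u[13] = 18, u[14] = 29, u[15] = 11, u[16] = 4, u[17] = 15, u[18] = 19, u[19] = 34, u[20] = 17, u[21] = 15, u[22] = 32, u[23] = 11, u[24] = 7, u[25] = 18.
Since (u[24], u[25]) = (u[0], u[1]) = (7, 18) (two consecutive terms determine the rest), the sequence is periodic with period 24.
(379 - 0) mod 24 = 19, so u[379] = u[19] = 34.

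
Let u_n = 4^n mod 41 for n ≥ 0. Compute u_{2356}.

Listing terms: u_0 = 1; u_1 = 4; u_2 = 16; u_3 = 23; u_4 = 10; u_5 = 40; u_6 = 37; u_7 = 25; u_8 = 18; u_9 = 31; u_{10} = 1.
The sequence repeats with period 10.
(2356 - 0) mod 10 = 6, so u_{2356} = u_6 = 37.

37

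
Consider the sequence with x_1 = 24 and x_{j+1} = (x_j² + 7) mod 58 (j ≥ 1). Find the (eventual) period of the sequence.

Listing terms: x_1 = 24; x_2 = 3; x_3 = 16; x_4 = 31; x_5 = 40; x_6 = 41; x_7 = 6; x_8 = 43; x_9 = 0; x_{10} = 7; x_{11} = 56; x_{12} = 11; x_{13} = 12; x_{14} = 35; x_{15} = 14; x_{16} = 29; x_{17} = 36; x_{18} = 27; x_{19} = 40.
Since x_{19} = x_5 = 40, the sequence is eventually periodic: after a pre-period of length 4 it cycles with period 14.

14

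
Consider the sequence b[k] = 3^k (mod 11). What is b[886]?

3

Listing terms: b[1] = 3, b[2] = 9, b[3] = 5, b[4] = 4, b[5] = 1, b[6] = 3.
The sequence repeats with period 5.
(886 - 1) mod 5 = 0, so b[886] = b[1] = 3.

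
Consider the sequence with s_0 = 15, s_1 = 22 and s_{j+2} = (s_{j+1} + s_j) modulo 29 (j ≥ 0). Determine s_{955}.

1

Listing terms: s_0 = 15, s_1 = 22, s_2 = 8, s_3 = 1, s_4 = 9, s_5 = 10, s_6 = 19, s_7 = 0, s_8 = 19, s_9 = 19, s_{10} = 9, s_{11} = 28, s_{12} = 8, s_{13} = 7, s_{14} = 15, s_{15} = 22.
Since (s_{14}, s_{15}) = (s_0, s_1) = (15, 22) (two consecutive terms determine the rest), the sequence is periodic with period 14.
So s_{955} = s_{0 + ((955-0) mod 14)} = s_3 = 1.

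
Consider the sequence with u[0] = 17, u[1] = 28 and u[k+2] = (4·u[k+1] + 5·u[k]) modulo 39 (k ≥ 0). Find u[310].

u[0] = 17, u[1] = 28, u[2] = 2, u[3] = 31, u[4] = 17, u[5] = 28.
Since (u[4], u[5]) = (u[0], u[1]) = (17, 28) (two consecutive terms determine the rest), the sequence is periodic with period 4.
(310 - 0) mod 4 = 2, so u[310] = u[2] = 2.

2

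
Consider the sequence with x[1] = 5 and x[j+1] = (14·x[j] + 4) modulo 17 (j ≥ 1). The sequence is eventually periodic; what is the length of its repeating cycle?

16

We have x[1] = 5; x[2] = 6; x[3] = 3; x[4] = 12; x[5] = 2; x[6] = 15; x[7] = 10; x[8] = 8; x[9] = 14; x[10] = 13; x[11] = 16; x[12] = 7; x[13] = 0; x[14] = 4; x[15] = 9; x[16] = 11; x[17] = 5.
The sequence repeats with period 16.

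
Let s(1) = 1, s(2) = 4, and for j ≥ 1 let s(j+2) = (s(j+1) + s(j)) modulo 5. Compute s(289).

s(1) = 1,  s(2) = 4,  s(3) = 0,  s(4) = 4,  s(5) = 4,  s(6) = 3,  s(7) = 2,  s(8) = 0,  s(9) = 2,  s(10) = 2,  s(11) = 4,  s(12) = 1,  s(13) = 0,  s(14) = 1,  s(15) = 1,  s(16) = 2,  s(17) = 3,  s(18) = 0,  s(19) = 3,  s(20) = 3,  s(21) = 1,  s(22) = 4.
The sequence repeats with period 20.
So s(289) = s(1 + ((289-1) mod 20)) = s(9) = 2.

2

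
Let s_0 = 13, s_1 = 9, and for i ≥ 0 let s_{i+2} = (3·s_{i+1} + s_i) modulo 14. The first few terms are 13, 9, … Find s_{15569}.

2

Computing terms: s_0 = 13, s_1 = 9, s_2 = 12, s_3 = 3, s_4 = 7, s_5 = 10, s_6 = 9, s_7 = 9, s_8 = 8, s_9 = 5, s_{10} = 9, s_{11} = 4, s_{12} = 7, s_{13} = 11, s_{14} = 12, s_{15} = 5, s_{16} = 13, s_{17} = 2, s_{18} = 5, s_{19} = 3, s_{20} = 0, s_{21} = 3, s_{22} = 9, s_{23} = 2, s_{24} = 1, s_{25} = 5, s_{26} = 2, s_{27} = 11, s_{28} = 7, s_{29} = 4, s_{30} = 5, s_{31} = 5, s_{32} = 6, s_{33} = 9, s_{34} = 5, s_{35} = 10, s_{36} = 7, s_{37} = 3, s_{38} = 2, s_{39} = 9, s_{40} = 1, s_{41} = 12, s_{42} = 9, s_{43} = 11, s_{44} = 0, s_{45} = 11, s_{46} = 5, s_{47} = 12, s_{48} = 13, s_{49} = 9.
Since (s_{48}, s_{49}) = (s_0, s_1) = (13, 9) (two consecutive terms determine the rest), the sequence is periodic with period 48.
So s_{15569} = s_{0 + ((15569-0) mod 48)} = s_{17} = 2.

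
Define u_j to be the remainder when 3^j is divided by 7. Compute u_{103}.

3

u_1 = 3,  u_2 = 2,  u_3 = 6,  u_4 = 4,  u_5 = 5,  u_6 = 1,  u_7 = 3.
The sequence repeats with period 6.
So u_{103} = u_{1 + ((103-1) mod 6)} = u_1 = 3.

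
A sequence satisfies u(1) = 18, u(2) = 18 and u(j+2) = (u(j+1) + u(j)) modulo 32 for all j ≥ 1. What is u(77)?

Computing terms: u(1) = 18; u(2) = 18; u(3) = 4; u(4) = 22; u(5) = 26; u(6) = 16; u(7) = 10; u(8) = 26; u(9) = 4; u(10) = 30; u(11) = 2; u(12) = 0; u(13) = 2; u(14) = 2; u(15) = 4; u(16) = 6; u(17) = 10; u(18) = 16; u(19) = 26; u(20) = 10; u(21) = 4; u(22) = 14; u(23) = 18; u(24) = 0; u(25) = 18; u(26) = 18.
The sequence repeats with period 24.
So u(77) = u(1 + ((77-1) mod 24)) = u(5) = 26.

26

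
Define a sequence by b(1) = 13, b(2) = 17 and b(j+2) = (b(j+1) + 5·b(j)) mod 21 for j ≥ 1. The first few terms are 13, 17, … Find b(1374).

5

Computing terms: b(1) = 13, b(2) = 17, b(3) = 19, b(4) = 20, b(5) = 10, b(6) = 5, b(7) = 13, b(8) = 17.
Since (b(7), b(8)) = (b(1), b(2)) = (13, 17) (two consecutive terms determine the rest), the sequence is periodic with period 6.
(1374 - 1) mod 6 = 5, so b(1374) = b(6) = 5.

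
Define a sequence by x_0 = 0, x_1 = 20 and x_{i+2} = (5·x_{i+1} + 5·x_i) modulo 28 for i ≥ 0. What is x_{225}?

x_0 = 0, x_1 = 20, x_2 = 16, x_3 = 12, x_4 = 0, x_5 = 4, x_6 = 20, x_7 = 8, x_8 = 0, x_9 = 12, x_{10} = 4, x_{11} = 24, x_{12} = 0, x_{13} = 8, x_{14} = 12, x_{15} = 16, x_{16} = 0, x_{17} = 24, x_{18} = 8, x_{19} = 20, x_{20} = 0, x_{21} = 16, x_{22} = 24, x_{23} = 4, x_{24} = 0, x_{25} = 20.
Since (x_{24}, x_{25}) = (x_0, x_1) = (0, 20) (two consecutive terms determine the rest), the sequence is periodic with period 24.
So x_{225} = x_{0 + ((225-0) mod 24)} = x_9 = 12.

12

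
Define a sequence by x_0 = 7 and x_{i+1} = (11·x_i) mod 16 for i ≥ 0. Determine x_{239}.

Listing terms: x_0 = 7,  x_1 = 13,  x_2 = 15,  x_3 = 5,  x_4 = 7.
Since x_4 = x_0 = 7, the sequence is periodic with period 4.
So x_{239} = x_{0 + ((239-0) mod 4)} = x_3 = 5.

5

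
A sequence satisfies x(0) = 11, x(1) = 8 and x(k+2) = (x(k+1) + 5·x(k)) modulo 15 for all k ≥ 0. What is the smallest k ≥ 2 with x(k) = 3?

Listing terms: x(0) = 11; x(1) = 8; x(2) = 3; x(3) = 13; x(4) = 13; x(5) = 3; x(6) = 8; x(7) = 8; x(8) = 3.
Since (x(7), x(8)) = (x(1), x(2)) = (8, 3) (two consecutive terms determine the rest), the sequence is eventually periodic: after a pre-period of length 1 it cycles with period 6.
The value 3 first appears (with k ≥ 2) at x(2).

2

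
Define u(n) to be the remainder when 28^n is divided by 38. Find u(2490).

Listing terms: u(1) = 28; u(2) = 24; u(3) = 26; u(4) = 6; u(5) = 16; u(6) = 30; u(7) = 4; u(8) = 36; u(9) = 20; u(10) = 28.
The sequence repeats with period 9.
(2490 - 1) mod 9 = 5, so u(2490) = u(6) = 30.

30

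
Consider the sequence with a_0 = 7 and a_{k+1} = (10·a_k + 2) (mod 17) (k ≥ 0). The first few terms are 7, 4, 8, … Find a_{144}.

Listing terms: a_0 = 7, a_1 = 4, a_2 = 8, a_3 = 14, a_4 = 6, a_5 = 11, a_6 = 10, a_7 = 0, a_8 = 2, a_9 = 5, a_{10} = 1, a_{11} = 12, a_{12} = 3, a_{13} = 15, a_{14} = 16, a_{15} = 9, a_{16} = 7.
The sequence repeats with period 16.
(144 - 0) mod 16 = 0, so a_{144} = a_0 = 7.

7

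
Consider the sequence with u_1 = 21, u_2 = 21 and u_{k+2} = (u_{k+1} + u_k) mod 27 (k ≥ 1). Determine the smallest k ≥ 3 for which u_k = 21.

10

Computing terms: u_1 = 21, u_2 = 21, u_3 = 15, u_4 = 9, u_5 = 24, u_6 = 6, u_7 = 3, u_8 = 9, u_9 = 12, u_{10} = 21, u_{11} = 6, u_{12} = 0, u_{13} = 6, u_{14} = 6, u_{15} = 12, u_{16} = 18, u_{17} = 3, u_{18} = 21, u_{19} = 24, u_{20} = 18, u_{21} = 15, u_{22} = 6, u_{23} = 21, u_{24} = 0, u_{25} = 21, u_{26} = 21.
Since (u_{25}, u_{26}) = (u_1, u_2) = (21, 21) (two consecutive terms determine the rest), the sequence is periodic with period 24.
The value 21 first appears (with k ≥ 3) at u_{10}.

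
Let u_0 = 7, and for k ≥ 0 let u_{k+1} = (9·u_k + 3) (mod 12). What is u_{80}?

3

Computing terms: u_0 = 7; u_1 = 6; u_2 = 9; u_3 = 0; u_4 = 3; u_5 = 6.
Since u_5 = u_1 = 6, the sequence is eventually periodic: after a pre-period of length 1 it cycles with period 4.
For k ≥ 1, u_k depends only on (k - 1) mod 4. (80 - 1) mod 4 = 3, so u_{80} = u_4 = 3.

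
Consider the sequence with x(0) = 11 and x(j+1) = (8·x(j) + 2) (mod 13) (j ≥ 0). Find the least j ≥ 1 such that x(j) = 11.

x(0) = 11, x(1) = 12, x(2) = 7, x(3) = 6, x(4) = 11.
The sequence repeats with period 4.
The value 11 next appears (with j ≥ 1) at x(4).

4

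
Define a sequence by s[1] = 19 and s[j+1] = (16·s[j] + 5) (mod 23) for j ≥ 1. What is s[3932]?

Listing terms: s[1] = 19,  s[2] = 10,  s[3] = 4,  s[4] = 0,  s[5] = 5,  s[6] = 16,  s[7] = 8,  s[8] = 18,  s[9] = 17,  s[10] = 1,  s[11] = 21,  s[12] = 19.
The sequence repeats with period 11.
(3932 - 1) mod 11 = 4, so s[3932] = s[5] = 5.

5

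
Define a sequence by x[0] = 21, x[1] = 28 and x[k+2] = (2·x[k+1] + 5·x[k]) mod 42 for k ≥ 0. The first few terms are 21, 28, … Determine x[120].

21

Computing terms: x[0] = 21, x[1] = 28, x[2] = 35, x[3] = 0, x[4] = 7, x[5] = 14, x[6] = 21, x[7] = 28.
The sequence repeats with period 6.
(120 - 0) mod 6 = 0, so x[120] = x[0] = 21.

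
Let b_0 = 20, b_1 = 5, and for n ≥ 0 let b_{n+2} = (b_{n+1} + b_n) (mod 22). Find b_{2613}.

8

Listing terms: b_0 = 20, b_1 = 5, b_2 = 3, b_3 = 8, b_4 = 11, b_5 = 19, b_6 = 8, b_7 = 5, b_8 = 13, b_9 = 18, b_{10} = 9, b_{11} = 5, b_{12} = 14, b_{13} = 19, b_{14} = 11, b_{15} = 8, b_{16} = 19, b_{17} = 5, b_{18} = 2, b_{19} = 7, b_{20} = 9, b_{21} = 16, b_{22} = 3, b_{23} = 19, b_{24} = 0, b_{25} = 19, b_{26} = 19, b_{27} = 16, b_{28} = 13, b_{29} = 7, b_{30} = 20, b_{31} = 5.
Since (b_{30}, b_{31}) = (b_0, b_1) = (20, 5) (two consecutive terms determine the rest), the sequence is periodic with period 30.
So b_{2613} = b_{0 + ((2613-0) mod 30)} = b_3 = 8.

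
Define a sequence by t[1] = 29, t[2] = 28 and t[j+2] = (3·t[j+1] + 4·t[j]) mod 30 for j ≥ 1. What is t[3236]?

t[1] = 29; t[2] = 28; t[3] = 20; t[4] = 22; t[5] = 26; t[6] = 16; t[7] = 2; t[8] = 10; t[9] = 8; t[10] = 4; t[11] = 14; t[12] = 28; t[13] = 20.
Since (t[12], t[13]) = (t[2], t[3]) = (28, 20) (two consecutive terms determine the rest), the sequence is eventually periodic: after a pre-period of length 1 it cycles with period 10.
For j ≥ 2, t[j] depends only on (j - 2) mod 10. (3236 - 2) mod 10 = 4, so t[3236] = t[6] = 16.

16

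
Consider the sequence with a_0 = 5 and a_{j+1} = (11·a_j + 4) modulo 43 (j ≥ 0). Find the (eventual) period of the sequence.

7

Computing terms: a_0 = 5,  a_1 = 16,  a_2 = 8,  a_3 = 6,  a_4 = 27,  a_5 = 0,  a_6 = 4,  a_7 = 5.
The sequence repeats with period 7.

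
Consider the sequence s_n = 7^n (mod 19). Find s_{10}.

7

s_1 = 7, s_2 = 11, s_3 = 1, s_4 = 7.
The sequence repeats with period 3.
So s_{10} = s_{1 + ((10-1) mod 3)} = s_1 = 7.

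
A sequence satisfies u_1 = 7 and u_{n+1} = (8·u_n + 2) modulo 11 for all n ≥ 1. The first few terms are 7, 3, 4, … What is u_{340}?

u_1 = 7; u_2 = 3; u_3 = 4; u_4 = 1; u_5 = 10; u_6 = 5; u_7 = 9; u_8 = 8; u_9 = 0; u_{10} = 2; u_{11} = 7.
Since u_{11} = u_1 = 7, the sequence is periodic with period 10.
So u_{340} = u_{1 + ((340-1) mod 10)} = u_{10} = 2.

2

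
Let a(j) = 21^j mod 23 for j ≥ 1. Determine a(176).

1

a(1) = 21, a(2) = 4, a(3) = 15, a(4) = 16, a(5) = 14, a(6) = 18, a(7) = 10, a(8) = 3, a(9) = 17, a(10) = 12, a(11) = 22, a(12) = 2, a(13) = 19, a(14) = 8, a(15) = 7, a(16) = 9, a(17) = 5, a(18) = 13, a(19) = 20, a(20) = 6, a(21) = 11, a(22) = 1, a(23) = 21.
The sequence repeats with period 22.
(176 - 1) mod 22 = 21, so a(176) = a(22) = 1.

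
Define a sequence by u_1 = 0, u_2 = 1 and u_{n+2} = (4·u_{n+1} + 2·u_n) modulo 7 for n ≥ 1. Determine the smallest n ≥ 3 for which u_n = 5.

Computing terms: u_1 = 0,  u_2 = 1,  u_3 = 4,  u_4 = 4,  u_5 = 3,  u_6 = 6,  u_7 = 2,  u_8 = 6,  u_9 = 0,  u_{10} = 5,  u_{11} = 6,  u_{12} = 6,  u_{13} = 1,  u_{14} = 2,  u_{15} = 3,  u_{16} = 2,  u_{17} = 0,  u_{18} = 4,  u_{19} = 2,  u_{20} = 2,  u_{21} = 5,  u_{22} = 3,  u_{23} = 1,  u_{24} = 3,  u_{25} = 0,  u_{26} = 6,  u_{27} = 3,  u_{28} = 3,  u_{29} = 4,  u_{30} = 1,  u_{31} = 5,  u_{32} = 1,  u_{33} = 0,  u_{34} = 2,  u_{35} = 1,  u_{36} = 1,  u_{37} = 6,  u_{38} = 5,  u_{39} = 4,  u_{40} = 5,  u_{41} = 0,  u_{42} = 3,  u_{43} = 5,  u_{44} = 5,  u_{45} = 2,  u_{46} = 4,  u_{47} = 6,  u_{48} = 4,  u_{49} = 0,  u_{50} = 1.
The sequence repeats with period 48.
The value 5 first appears (with n ≥ 3) at u_{10}.

10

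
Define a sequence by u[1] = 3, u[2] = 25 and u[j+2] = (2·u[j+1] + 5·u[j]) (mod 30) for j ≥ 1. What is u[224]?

Listing terms: u[1] = 3; u[2] = 25; u[3] = 5; u[4] = 15; u[5] = 25; u[6] = 5.
Since (u[5], u[6]) = (u[2], u[3]) = (25, 5) (two consecutive terms determine the rest), the sequence is eventually periodic: after a pre-period of length 1 it cycles with period 3.
For j ≥ 2, u[j] depends only on (j - 2) mod 3. (224 - 2) mod 3 = 0, so u[224] = u[2] = 25.

25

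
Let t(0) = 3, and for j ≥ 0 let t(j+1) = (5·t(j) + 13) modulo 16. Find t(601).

t(0) = 3, t(1) = 12, t(2) = 9, t(3) = 10, t(4) = 15, t(5) = 8, t(6) = 5, t(7) = 6, t(8) = 11, t(9) = 4, t(10) = 1, t(11) = 2, t(12) = 7, t(13) = 0, t(14) = 13, t(15) = 14, t(16) = 3.
The sequence repeats with period 16.
So t(601) = t(0 + ((601-0) mod 16)) = t(9) = 4.

4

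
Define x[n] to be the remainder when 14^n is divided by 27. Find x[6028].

Computing terms: x[1] = 14; x[2] = 7; x[3] = 17; x[4] = 22; x[5] = 11; x[6] = 19; x[7] = 23; x[8] = 25; x[9] = 26; x[10] = 13; x[11] = 20; x[12] = 10; x[13] = 5; x[14] = 16; x[15] = 8; x[16] = 4; x[17] = 2; x[18] = 1; x[19] = 14.
Since x[19] = x[1] = 14, the sequence is periodic with period 18.
(6028 - 1) mod 18 = 15, so x[6028] = x[16] = 4.

4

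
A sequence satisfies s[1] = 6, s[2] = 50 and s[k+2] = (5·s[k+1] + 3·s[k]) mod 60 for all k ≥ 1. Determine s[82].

Computing terms: s[1] = 6, s[2] = 50, s[3] = 28, s[4] = 50, s[5] = 34, s[6] = 20, s[7] = 22, s[8] = 50, s[9] = 16, s[10] = 50, s[11] = 58, s[12] = 20, s[13] = 34, s[14] = 50, s[15] = 52, s[16] = 50, s[17] = 46, s[18] = 20, s[19] = 58, s[20] = 50, s[21] = 4, s[22] = 50, s[23] = 22, s[24] = 20, s[25] = 46, s[26] = 50, s[27] = 28.
Since (s[26], s[27]) = (s[2], s[3]) = (50, 28) (two consecutive terms determine the rest), the sequence is eventually periodic: after a pre-period of length 1 it cycles with period 24.
For k ≥ 2, s[k] depends only on (k - 2) mod 24. (82 - 2) mod 24 = 8, so s[82] = s[10] = 50.

50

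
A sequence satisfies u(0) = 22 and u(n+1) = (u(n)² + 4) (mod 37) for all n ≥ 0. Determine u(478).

0

Listing terms: u(0) = 22; u(1) = 7; u(2) = 16; u(3) = 1; u(4) = 5; u(5) = 29; u(6) = 31; u(7) = 3; u(8) = 13; u(9) = 25; u(10) = 0; u(11) = 4; u(12) = 20; u(13) = 34; u(14) = 13.
Since u(14) = u(8) = 13, the sequence is eventually periodic: after a pre-period of length 8 it cycles with period 6.
For n ≥ 8, u(n) depends only on (n - 8) mod 6. (478 - 8) mod 6 = 2, so u(478) = u(10) = 0.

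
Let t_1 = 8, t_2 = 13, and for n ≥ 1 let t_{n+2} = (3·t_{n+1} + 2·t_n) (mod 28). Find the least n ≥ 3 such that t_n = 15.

20

Listing terms: t_1 = 8, t_2 = 13, t_3 = 27, t_4 = 23, t_5 = 11, t_6 = 23, t_7 = 7, t_8 = 11, t_9 = 19, t_{10} = 23, t_{11} = 23, t_{12} = 3, t_{13} = 27, t_{14} = 3, t_{15} = 7, t_{16} = 27, t_{17} = 11, t_{18} = 3, t_{19} = 3, t_{20} = 15, t_{21} = 23, t_{22} = 15, t_{23} = 7, t_{24} = 23, t_{25} = 27, t_{26} = 15, t_{27} = 15, t_{28} = 19, t_{29} = 3, t_{30} = 19, t_{31} = 7, t_{32} = 3, t_{33} = 23, t_{34} = 19, t_{35} = 19, t_{36} = 11, t_{37} = 15, t_{38} = 11, t_{39} = 7, t_{40} = 15, t_{41} = 3, t_{42} = 11, t_{43} = 11, t_{44} = 27, t_{45} = 19, t_{46} = 27, t_{47} = 7, t_{48} = 19, t_{49} = 15, t_{50} = 27, t_{51} = 27, t_{52} = 23.
Since (t_{51}, t_{52}) = (t_3, t_4) = (27, 23) (two consecutive terms determine the rest), the sequence is eventually periodic: after a pre-period of length 2 it cycles with period 48.
The value 15 first appears (with n ≥ 3) at t_{20}.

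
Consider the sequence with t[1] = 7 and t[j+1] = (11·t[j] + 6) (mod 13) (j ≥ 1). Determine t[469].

t[1] = 7,  t[2] = 5,  t[3] = 9,  t[4] = 1,  t[5] = 4,  t[6] = 11,  t[7] = 10,  t[8] = 12,  t[9] = 8,  t[10] = 3,  t[11] = 0,  t[12] = 6,  t[13] = 7.
Since t[13] = t[1] = 7, the sequence is periodic with period 12.
So t[469] = t[1 + ((469-1) mod 12)] = t[1] = 7.

7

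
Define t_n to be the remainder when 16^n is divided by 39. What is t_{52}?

16

t_1 = 16,  t_2 = 22,  t_3 = 1,  t_4 = 16.
The sequence repeats with period 3.
(52 - 1) mod 3 = 0, so t_{52} = t_1 = 16.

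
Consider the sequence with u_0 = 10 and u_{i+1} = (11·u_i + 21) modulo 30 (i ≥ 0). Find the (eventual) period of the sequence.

u_0 = 10; u_1 = 11; u_2 = 22; u_3 = 23; u_4 = 4; u_5 = 5; u_6 = 16; u_7 = 17; u_8 = 28; u_9 = 29; u_{10} = 10.
Since u_{10} = u_0 = 10, the sequence is periodic with period 10.

10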